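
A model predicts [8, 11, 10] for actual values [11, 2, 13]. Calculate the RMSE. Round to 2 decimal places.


MSE = 33.0000. RMSE = sqrt(33.0000) = 5.74.

5.74


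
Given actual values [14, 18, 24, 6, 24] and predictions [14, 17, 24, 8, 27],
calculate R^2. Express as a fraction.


Mean(y) = 86/5. SS_res = 14. SS_tot = 1144/5. R^2 = 1 - 14/(1144/5) = 537/572.

537/572


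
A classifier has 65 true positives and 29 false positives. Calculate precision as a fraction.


Precision = TP / (TP + FP) = 65 / 94 = 65/94.

65/94


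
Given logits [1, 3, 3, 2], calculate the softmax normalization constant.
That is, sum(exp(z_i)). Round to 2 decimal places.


Denom = e^1=2.7183 + e^3=20.0855 + e^3=20.0855 + e^2=7.3891. Sum = 50.2784, which rounds to 50.28.

50.28


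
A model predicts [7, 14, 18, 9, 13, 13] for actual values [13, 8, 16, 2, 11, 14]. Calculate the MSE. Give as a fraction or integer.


MSE = (1/6) * ((13-7)^2=36 + (8-14)^2=36 + (16-18)^2=4 + (2-9)^2=49 + (11-13)^2=4 + (14-13)^2=1). Sum = 130. MSE = 65/3.

65/3


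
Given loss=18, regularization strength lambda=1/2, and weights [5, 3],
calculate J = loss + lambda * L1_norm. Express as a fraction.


L1 norm = sum(|w|) = 8. J = 18 + 1/2 * 8 = 22.

22


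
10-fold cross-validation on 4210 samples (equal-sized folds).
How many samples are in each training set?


Each validation fold has 4210/10 = 421 samples. Training set = 4210 - 421 = 3789.

3789


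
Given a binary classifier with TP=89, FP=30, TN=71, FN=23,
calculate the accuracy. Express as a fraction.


Accuracy = (TP + TN) / (TP + TN + FP + FN) = (89 + 71) / 213 = 160/213.

160/213


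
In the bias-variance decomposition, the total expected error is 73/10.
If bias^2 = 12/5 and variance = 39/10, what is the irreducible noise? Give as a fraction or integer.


Total error = bias^2 + variance + irreducible noise. So irreducible noise = 73/10 - 12/5 - 39/10 = 1.

1


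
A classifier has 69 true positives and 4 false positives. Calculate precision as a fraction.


Precision = TP / (TP + FP) = 69 / 73 = 69/73.

69/73


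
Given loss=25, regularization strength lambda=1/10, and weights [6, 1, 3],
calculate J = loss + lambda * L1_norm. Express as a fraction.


L1 norm = sum(|w|) = 10. J = 25 + 1/10 * 10 = 26.

26


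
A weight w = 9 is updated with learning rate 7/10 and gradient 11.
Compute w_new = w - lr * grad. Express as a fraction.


w_new = 9 - 7/10 * 11 = 9 - 77/10 = 13/10.

13/10


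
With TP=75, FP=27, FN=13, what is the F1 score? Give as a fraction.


Precision = 75/102 = 25/34. Recall = 75/88 = 75/88. F1 = 2*P*R/(P+R) = 15/19.

15/19


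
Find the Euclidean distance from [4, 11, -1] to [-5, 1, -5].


d = sqrt(sum of squared differences). (4--5)^2=81, (11-1)^2=100, (-1--5)^2=16. Sum = 197.

sqrt(197)


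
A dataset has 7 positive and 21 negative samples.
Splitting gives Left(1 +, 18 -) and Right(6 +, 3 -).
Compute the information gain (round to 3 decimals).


H(parent) = 0.8113. H(left) = 0.2975, H(right) = 0.9183. Weighted = (19/28)*0.2975 + (9/28)*0.9183 = 0.4970. IG = 0.8113 - 0.4970 = 0.3143, which rounds to 0.314.

0.314


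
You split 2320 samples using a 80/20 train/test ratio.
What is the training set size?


Test set = 2320 * 20% = 464. Training set = 2320 - 464 = 1856.

1856


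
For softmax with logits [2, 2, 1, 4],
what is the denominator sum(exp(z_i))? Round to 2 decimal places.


Denom = e^2=7.3891 + e^2=7.3891 + e^1=2.7183 + e^4=54.5982. Sum = 72.0947, which rounds to 72.09.

72.09


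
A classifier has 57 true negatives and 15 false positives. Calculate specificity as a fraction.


Specificity = TN / (TN + FP) = 57 / 72 = 19/24.

19/24


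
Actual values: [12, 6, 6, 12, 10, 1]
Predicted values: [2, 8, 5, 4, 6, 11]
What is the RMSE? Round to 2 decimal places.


MSE = 47.5000. RMSE = sqrt(47.5000) = 6.89.

6.89


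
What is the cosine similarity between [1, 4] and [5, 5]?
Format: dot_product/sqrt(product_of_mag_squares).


dot = 25. |a|^2 = 17, |b|^2 = 50. cos = 25/sqrt(850).

25/sqrt(850)


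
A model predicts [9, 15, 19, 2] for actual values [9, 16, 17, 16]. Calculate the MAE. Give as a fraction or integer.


MAE = (1/4) * (|9-9|=0 + |16-15|=1 + |17-19|=2 + |16-2|=14). Sum = 17. MAE = 17/4.

17/4


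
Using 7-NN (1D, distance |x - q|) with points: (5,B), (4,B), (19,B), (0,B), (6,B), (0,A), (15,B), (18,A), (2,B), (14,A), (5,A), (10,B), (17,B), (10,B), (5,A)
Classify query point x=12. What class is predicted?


Distances: |5-12|=7, |4-12|=8, |19-12|=7, |0-12|=12, |6-12|=6, |0-12|=12, |15-12|=3, |18-12|=6, |2-12|=10, |14-12|=2, |5-12|=7, |10-12|=2, |17-12|=5, |10-12|=2, |5-12|=7. 7 nearest: (14,A), (10,B), (10,B), (15,B), (17,B), (18,A), (6,B). Counts: {'A': 2, 'B': 5}. Majority class: B.

B


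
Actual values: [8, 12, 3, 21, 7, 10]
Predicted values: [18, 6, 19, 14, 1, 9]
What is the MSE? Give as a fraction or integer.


MSE = (1/6) * ((8-18)^2=100 + (12-6)^2=36 + (3-19)^2=256 + (21-14)^2=49 + (7-1)^2=36 + (10-9)^2=1). Sum = 478. MSE = 239/3.

239/3


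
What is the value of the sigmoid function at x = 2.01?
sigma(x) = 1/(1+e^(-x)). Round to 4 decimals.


sigma(2.01) = 1/(1+e^(-2.01)) = 1/(1+0.133989) = 1/1.133989 = 0.8818.

0.8818


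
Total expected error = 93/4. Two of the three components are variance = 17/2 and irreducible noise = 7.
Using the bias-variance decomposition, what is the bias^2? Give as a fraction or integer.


Total error = bias^2 + variance + irreducible noise. So bias^2 = 93/4 - 17/2 - 7 = 31/4.

31/4


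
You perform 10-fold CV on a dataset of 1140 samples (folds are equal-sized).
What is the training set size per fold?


Each validation fold has 1140/10 = 114 samples. Training set = 1140 - 114 = 1026.

1026


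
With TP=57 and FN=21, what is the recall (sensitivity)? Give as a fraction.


Recall = TP / (TP + FN) = 57 / 78 = 19/26.

19/26


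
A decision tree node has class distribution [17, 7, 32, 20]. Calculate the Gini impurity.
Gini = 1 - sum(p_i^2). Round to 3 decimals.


Total = 76. Proportions: 17/76, 7/76, 32/76, 20/76. sum(p_i^2) = 0.3051. Gini = 1 - 0.3051 = 0.6949, which rounds to 0.695.

0.695


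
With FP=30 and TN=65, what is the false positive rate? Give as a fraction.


FPR = FP / (FP + TN) = 30 / 95 = 6/19.

6/19


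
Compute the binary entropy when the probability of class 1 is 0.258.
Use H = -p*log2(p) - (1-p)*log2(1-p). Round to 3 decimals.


H = -0.258*log2(0.258) - 0.742*log2(0.742) = 0.824.

0.824


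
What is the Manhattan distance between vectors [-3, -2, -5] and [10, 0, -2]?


d = sum of absolute differences: |-3-10|=13 + |-2-0|=2 + |-5--2|=3 = 18.

18


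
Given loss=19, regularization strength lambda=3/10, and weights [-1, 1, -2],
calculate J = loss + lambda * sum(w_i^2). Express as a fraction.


L2 sq norm = sum(w^2) = 6. J = 19 + 3/10 * 6 = 104/5.

104/5


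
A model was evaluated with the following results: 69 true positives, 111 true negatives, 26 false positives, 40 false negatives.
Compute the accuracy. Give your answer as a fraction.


Accuracy = (TP + TN) / (TP + TN + FP + FN) = (69 + 111) / 246 = 30/41.

30/41


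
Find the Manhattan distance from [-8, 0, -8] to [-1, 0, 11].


d = sum of absolute differences: |-8--1|=7 + |0-0|=0 + |-8-11|=19 = 26.

26


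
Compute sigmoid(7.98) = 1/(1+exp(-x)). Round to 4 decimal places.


sigma(7.98) = 1/(1+e^(-7.98)) = 1/(1+0.000342) = 1/1.000342 = 0.9997.

0.9997


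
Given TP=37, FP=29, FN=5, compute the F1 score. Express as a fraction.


Precision = 37/66 = 37/66. Recall = 37/42 = 37/42. F1 = 2*P*R/(P+R) = 37/54.

37/54


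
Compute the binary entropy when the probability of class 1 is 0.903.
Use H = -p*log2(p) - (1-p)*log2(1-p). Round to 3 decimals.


H = -0.903*log2(0.903) - 0.097*log2(0.097) = 0.459.

0.459


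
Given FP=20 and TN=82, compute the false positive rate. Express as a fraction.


FPR = FP / (FP + TN) = 20 / 102 = 10/51.

10/51


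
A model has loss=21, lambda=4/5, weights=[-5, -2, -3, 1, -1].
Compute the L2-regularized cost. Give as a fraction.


L2 sq norm = sum(w^2) = 40. J = 21 + 4/5 * 40 = 53.

53


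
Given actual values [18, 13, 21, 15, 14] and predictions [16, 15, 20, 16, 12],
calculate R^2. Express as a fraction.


Mean(y) = 81/5. SS_res = 14. SS_tot = 214/5. R^2 = 1 - 14/(214/5) = 72/107.

72/107


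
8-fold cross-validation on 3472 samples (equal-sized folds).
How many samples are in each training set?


Each validation fold has 3472/8 = 434 samples. Training set = 3472 - 434 = 3038.

3038


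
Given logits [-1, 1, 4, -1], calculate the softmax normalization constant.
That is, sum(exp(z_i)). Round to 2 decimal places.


Denom = e^-1=0.3679 + e^1=2.7183 + e^4=54.5982 + e^-1=0.3679. Sum = 58.0523, which rounds to 58.05.

58.05


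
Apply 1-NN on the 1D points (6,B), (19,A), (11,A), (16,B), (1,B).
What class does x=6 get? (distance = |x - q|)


Distances: |6-6|=0, |19-6|=13, |11-6|=5, |16-6|=10, |1-6|=5. 1 nearest: (6,B). Counts: {'B': 1}. Majority class: B.

B


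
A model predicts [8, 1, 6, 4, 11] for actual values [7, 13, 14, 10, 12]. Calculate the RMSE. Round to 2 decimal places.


MSE = 49.2000. RMSE = sqrt(49.2000) = 7.01.

7.01


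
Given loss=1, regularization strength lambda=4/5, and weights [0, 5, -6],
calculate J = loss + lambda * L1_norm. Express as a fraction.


L1 norm = sum(|w|) = 11. J = 1 + 4/5 * 11 = 49/5.

49/5


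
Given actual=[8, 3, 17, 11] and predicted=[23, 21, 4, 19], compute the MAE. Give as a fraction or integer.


MAE = (1/4) * (|8-23|=15 + |3-21|=18 + |17-4|=13 + |11-19|=8). Sum = 54. MAE = 27/2.

27/2


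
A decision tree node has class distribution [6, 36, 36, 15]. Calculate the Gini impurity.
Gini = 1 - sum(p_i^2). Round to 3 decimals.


Total = 93. Proportions: 6/93, 36/93, 36/93, 15/93. sum(p_i^2) = 0.3299. Gini = 1 - 0.3299 = 0.6701, which rounds to 0.670.

0.670


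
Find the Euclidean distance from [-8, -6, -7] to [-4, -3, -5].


d = sqrt(sum of squared differences). (-8--4)^2=16, (-6--3)^2=9, (-7--5)^2=4. Sum = 29.

sqrt(29)


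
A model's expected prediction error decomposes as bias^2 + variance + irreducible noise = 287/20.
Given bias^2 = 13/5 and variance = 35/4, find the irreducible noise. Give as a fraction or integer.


Total error = bias^2 + variance + irreducible noise. So irreducible noise = 287/20 - 13/5 - 35/4 = 3.

3


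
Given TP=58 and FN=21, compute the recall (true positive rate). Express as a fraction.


Recall = TP / (TP + FN) = 58 / 79 = 58/79.

58/79


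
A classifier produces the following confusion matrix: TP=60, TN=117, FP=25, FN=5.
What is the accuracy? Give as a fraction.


Accuracy = (TP + TN) / (TP + TN + FP + FN) = (60 + 117) / 207 = 59/69.

59/69


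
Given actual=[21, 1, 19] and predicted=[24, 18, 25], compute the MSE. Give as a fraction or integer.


MSE = (1/3) * ((21-24)^2=9 + (1-18)^2=289 + (19-25)^2=36). Sum = 334. MSE = 334/3.

334/3


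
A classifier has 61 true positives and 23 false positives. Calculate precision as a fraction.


Precision = TP / (TP + FP) = 61 / 84 = 61/84.

61/84


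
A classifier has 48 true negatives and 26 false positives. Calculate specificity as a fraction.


Specificity = TN / (TN + FP) = 48 / 74 = 24/37.

24/37


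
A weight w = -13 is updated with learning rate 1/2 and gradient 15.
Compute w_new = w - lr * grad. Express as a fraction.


w_new = -13 - 1/2 * 15 = -13 - 15/2 = -41/2.

-41/2


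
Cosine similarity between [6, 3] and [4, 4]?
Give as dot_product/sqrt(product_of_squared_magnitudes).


dot = 36. |a|^2 = 45, |b|^2 = 32. cos = 36/sqrt(1440).

36/sqrt(1440)


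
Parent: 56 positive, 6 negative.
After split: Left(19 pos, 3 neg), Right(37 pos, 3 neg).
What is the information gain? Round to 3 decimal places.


H(parent) = 0.4587. H(left) = 0.5746, H(right) = 0.3843. Weighted = (22/62)*0.5746 + (40/62)*0.3843 = 0.4518. IG = 0.4587 - 0.4518 = 0.0069, which rounds to 0.007.

0.007


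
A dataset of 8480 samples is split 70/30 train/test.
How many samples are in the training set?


Test set = 8480 * 30% = 2544. Training set = 8480 - 2544 = 5936.

5936


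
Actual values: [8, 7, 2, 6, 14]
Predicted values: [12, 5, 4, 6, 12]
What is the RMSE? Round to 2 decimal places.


MSE = 5.6000. RMSE = sqrt(5.6000) = 2.37.

2.37


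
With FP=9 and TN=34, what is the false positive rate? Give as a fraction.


FPR = FP / (FP + TN) = 9 / 43 = 9/43.

9/43


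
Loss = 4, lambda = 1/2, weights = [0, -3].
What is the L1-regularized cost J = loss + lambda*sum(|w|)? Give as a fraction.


L1 norm = sum(|w|) = 3. J = 4 + 1/2 * 3 = 11/2.

11/2


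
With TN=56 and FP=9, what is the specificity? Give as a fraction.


Specificity = TN / (TN + FP) = 56 / 65 = 56/65.

56/65


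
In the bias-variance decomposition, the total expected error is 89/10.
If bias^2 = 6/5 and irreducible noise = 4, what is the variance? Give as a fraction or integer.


Total error = bias^2 + variance + irreducible noise. So variance = 89/10 - 6/5 - 4 = 37/10.

37/10


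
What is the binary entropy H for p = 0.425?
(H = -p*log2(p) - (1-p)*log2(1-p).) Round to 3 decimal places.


H = -0.425*log2(0.425) - 0.575*log2(0.575) = 0.984.

0.984


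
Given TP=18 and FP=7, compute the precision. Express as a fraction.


Precision = TP / (TP + FP) = 18 / 25 = 18/25.

18/25


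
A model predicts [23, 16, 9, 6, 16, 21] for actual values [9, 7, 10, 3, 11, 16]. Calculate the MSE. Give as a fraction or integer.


MSE = (1/6) * ((9-23)^2=196 + (7-16)^2=81 + (10-9)^2=1 + (3-6)^2=9 + (11-16)^2=25 + (16-21)^2=25). Sum = 337. MSE = 337/6.

337/6


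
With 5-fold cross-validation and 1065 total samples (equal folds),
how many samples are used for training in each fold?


Each validation fold has 1065/5 = 213 samples. Training set = 1065 - 213 = 852.

852


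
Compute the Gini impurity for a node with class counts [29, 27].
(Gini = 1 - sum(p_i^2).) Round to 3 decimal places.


Total = 56. Proportions: 29/56, 27/56. sum(p_i^2) = 0.5006. Gini = 1 - 0.5006 = 0.4994, which rounds to 0.499.

0.499


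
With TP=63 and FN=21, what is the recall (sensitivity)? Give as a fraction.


Recall = TP / (TP + FN) = 63 / 84 = 3/4.

3/4


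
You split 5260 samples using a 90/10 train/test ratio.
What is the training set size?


Test set = 5260 * 10% = 526. Training set = 5260 - 526 = 4734.

4734


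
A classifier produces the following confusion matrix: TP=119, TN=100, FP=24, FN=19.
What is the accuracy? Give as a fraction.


Accuracy = (TP + TN) / (TP + TN + FP + FN) = (119 + 100) / 262 = 219/262.

219/262


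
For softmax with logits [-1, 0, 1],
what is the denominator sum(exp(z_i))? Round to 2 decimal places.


Denom = e^-1=0.3679 + e^0=1.0000 + e^1=2.7183. Sum = 4.0862, which rounds to 4.09.

4.09


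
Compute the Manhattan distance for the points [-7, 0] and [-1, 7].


d = sum of absolute differences: |-7--1|=6 + |0-7|=7 = 13.

13


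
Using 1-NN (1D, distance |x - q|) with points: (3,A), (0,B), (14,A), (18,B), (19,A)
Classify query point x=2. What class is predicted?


Distances: |3-2|=1, |0-2|=2, |14-2|=12, |18-2|=16, |19-2|=17. 1 nearest: (3,A). Counts: {'A': 1}. Majority class: A.

A


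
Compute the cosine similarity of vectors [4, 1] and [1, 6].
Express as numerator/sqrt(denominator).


dot = 10. |a|^2 = 17, |b|^2 = 37. cos = 10/sqrt(629).

10/sqrt(629)


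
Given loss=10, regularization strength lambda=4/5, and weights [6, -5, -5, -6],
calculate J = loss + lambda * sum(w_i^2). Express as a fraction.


L2 sq norm = sum(w^2) = 122. J = 10 + 4/5 * 122 = 538/5.

538/5


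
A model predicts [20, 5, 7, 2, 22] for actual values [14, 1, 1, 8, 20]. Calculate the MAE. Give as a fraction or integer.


MAE = (1/5) * (|14-20|=6 + |1-5|=4 + |1-7|=6 + |8-2|=6 + |20-22|=2). Sum = 24. MAE = 24/5.

24/5


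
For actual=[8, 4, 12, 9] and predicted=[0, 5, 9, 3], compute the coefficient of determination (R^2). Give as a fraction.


Mean(y) = 33/4. SS_res = 110. SS_tot = 131/4. R^2 = 1 - 110/(131/4) = -309/131.

-309/131


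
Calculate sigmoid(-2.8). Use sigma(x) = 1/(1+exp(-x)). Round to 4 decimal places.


sigma(-2.8) = 1/(1+e^(2.8)) = 1/(1+16.444647) = 1/17.444647 = 0.0573.

0.0573


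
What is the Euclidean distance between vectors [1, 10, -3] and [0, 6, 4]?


d = sqrt(sum of squared differences). (1-0)^2=1, (10-6)^2=16, (-3-4)^2=49. Sum = 66.

sqrt(66)


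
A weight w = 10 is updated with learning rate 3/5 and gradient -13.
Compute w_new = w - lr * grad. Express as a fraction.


w_new = 10 - 3/5 * -13 = 10 - -39/5 = 89/5.

89/5


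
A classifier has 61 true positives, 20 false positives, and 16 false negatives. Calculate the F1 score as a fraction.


Precision = 61/81 = 61/81. Recall = 61/77 = 61/77. F1 = 2*P*R/(P+R) = 61/79.

61/79


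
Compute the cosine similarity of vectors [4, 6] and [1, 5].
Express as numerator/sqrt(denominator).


dot = 34. |a|^2 = 52, |b|^2 = 26. cos = 34/sqrt(1352).

34/sqrt(1352)


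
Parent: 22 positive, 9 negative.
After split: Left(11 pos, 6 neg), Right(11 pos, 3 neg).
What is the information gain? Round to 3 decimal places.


H(parent) = 0.8691. H(left) = 0.9367, H(right) = 0.7496. Weighted = (17/31)*0.9367 + (14/31)*0.7496 = 0.8522. IG = 0.8691 - 0.8522 = 0.0169, which rounds to 0.017.

0.017


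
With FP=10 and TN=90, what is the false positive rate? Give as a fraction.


FPR = FP / (FP + TN) = 10 / 100 = 1/10.

1/10


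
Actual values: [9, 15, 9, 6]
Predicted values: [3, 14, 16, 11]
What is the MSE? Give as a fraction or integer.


MSE = (1/4) * ((9-3)^2=36 + (15-14)^2=1 + (9-16)^2=49 + (6-11)^2=25). Sum = 111. MSE = 111/4.

111/4


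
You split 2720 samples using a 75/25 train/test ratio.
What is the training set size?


Test set = 2720 * 25% = 680. Training set = 2720 - 680 = 2040.

2040


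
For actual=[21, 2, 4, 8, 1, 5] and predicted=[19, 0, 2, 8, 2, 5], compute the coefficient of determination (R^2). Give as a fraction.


Mean(y) = 41/6. SS_res = 13. SS_tot = 1625/6. R^2 = 1 - 13/(1625/6) = 119/125.

119/125


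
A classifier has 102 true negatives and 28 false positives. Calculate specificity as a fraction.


Specificity = TN / (TN + FP) = 102 / 130 = 51/65.

51/65


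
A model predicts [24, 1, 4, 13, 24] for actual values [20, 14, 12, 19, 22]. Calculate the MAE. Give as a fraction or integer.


MAE = (1/5) * (|20-24|=4 + |14-1|=13 + |12-4|=8 + |19-13|=6 + |22-24|=2). Sum = 33. MAE = 33/5.

33/5


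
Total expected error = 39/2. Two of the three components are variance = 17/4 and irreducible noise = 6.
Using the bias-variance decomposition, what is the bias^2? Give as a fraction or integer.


Total error = bias^2 + variance + irreducible noise. So bias^2 = 39/2 - 17/4 - 6 = 37/4.

37/4


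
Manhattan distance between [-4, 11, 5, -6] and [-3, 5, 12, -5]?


d = sum of absolute differences: |-4--3|=1 + |11-5|=6 + |5-12|=7 + |-6--5|=1 = 15.

15


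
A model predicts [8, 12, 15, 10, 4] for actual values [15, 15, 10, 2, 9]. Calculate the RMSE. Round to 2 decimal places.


MSE = 34.4000. RMSE = sqrt(34.4000) = 5.87.

5.87


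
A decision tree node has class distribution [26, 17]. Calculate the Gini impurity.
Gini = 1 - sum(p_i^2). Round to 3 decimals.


Total = 43. Proportions: 26/43, 17/43. sum(p_i^2) = 0.5219. Gini = 1 - 0.5219 = 0.4781, which rounds to 0.478.

0.478


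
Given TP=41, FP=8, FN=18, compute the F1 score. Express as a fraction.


Precision = 41/49 = 41/49. Recall = 41/59 = 41/59. F1 = 2*P*R/(P+R) = 41/54.

41/54


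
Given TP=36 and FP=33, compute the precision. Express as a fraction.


Precision = TP / (TP + FP) = 36 / 69 = 12/23.

12/23


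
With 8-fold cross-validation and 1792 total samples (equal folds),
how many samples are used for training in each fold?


Each validation fold has 1792/8 = 224 samples. Training set = 1792 - 224 = 1568.

1568


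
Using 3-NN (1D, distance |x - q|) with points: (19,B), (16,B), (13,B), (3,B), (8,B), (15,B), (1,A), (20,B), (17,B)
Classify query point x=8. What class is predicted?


Distances: |19-8|=11, |16-8|=8, |13-8|=5, |3-8|=5, |8-8|=0, |15-8|=7, |1-8|=7, |20-8|=12, |17-8|=9. 3 nearest: (8,B), (13,B), (3,B). Counts: {'B': 3}. Majority class: B.

B


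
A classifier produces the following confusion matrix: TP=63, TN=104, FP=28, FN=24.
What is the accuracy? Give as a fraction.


Accuracy = (TP + TN) / (TP + TN + FP + FN) = (63 + 104) / 219 = 167/219.

167/219


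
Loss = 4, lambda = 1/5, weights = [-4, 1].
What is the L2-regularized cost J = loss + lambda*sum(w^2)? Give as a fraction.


L2 sq norm = sum(w^2) = 17. J = 4 + 1/5 * 17 = 37/5.

37/5


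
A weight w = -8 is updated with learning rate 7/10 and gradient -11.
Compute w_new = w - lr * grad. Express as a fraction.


w_new = -8 - 7/10 * -11 = -8 - -77/10 = -3/10.

-3/10


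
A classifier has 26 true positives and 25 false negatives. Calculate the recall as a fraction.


Recall = TP / (TP + FN) = 26 / 51 = 26/51.

26/51


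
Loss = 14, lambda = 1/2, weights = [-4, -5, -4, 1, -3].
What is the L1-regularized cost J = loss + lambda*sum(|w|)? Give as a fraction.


L1 norm = sum(|w|) = 17. J = 14 + 1/2 * 17 = 45/2.

45/2


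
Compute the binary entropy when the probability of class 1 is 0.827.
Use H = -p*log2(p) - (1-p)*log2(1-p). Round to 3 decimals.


H = -0.827*log2(0.827) - 0.173*log2(0.173) = 0.665.

0.665


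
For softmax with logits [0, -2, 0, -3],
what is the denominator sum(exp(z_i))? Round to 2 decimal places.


Denom = e^0=1.0000 + e^-2=0.1353 + e^0=1.0000 + e^-3=0.0498. Sum = 2.1851, which rounds to 2.19.

2.19


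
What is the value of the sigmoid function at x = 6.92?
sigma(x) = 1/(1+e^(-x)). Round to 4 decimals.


sigma(6.92) = 1/(1+e^(-6.92)) = 1/(1+0.000988) = 1/1.000988 = 0.9990.

0.9990


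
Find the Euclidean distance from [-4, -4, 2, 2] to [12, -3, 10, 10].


d = sqrt(sum of squared differences). (-4-12)^2=256, (-4--3)^2=1, (2-10)^2=64, (2-10)^2=64. Sum = 385.

sqrt(385)


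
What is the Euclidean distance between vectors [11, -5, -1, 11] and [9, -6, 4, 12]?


d = sqrt(sum of squared differences). (11-9)^2=4, (-5--6)^2=1, (-1-4)^2=25, (11-12)^2=1. Sum = 31.

sqrt(31)


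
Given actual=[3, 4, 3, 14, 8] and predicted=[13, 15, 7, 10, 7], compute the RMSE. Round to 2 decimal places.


MSE = 50.8000. RMSE = sqrt(50.8000) = 7.13.

7.13


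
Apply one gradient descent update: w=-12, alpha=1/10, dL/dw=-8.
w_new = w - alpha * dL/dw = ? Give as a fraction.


w_new = -12 - 1/10 * -8 = -12 - -4/5 = -56/5.

-56/5


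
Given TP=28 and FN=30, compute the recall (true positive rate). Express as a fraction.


Recall = TP / (TP + FN) = 28 / 58 = 14/29.

14/29


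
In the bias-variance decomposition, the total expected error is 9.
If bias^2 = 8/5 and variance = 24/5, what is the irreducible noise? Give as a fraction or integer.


Total error = bias^2 + variance + irreducible noise. So irreducible noise = 9 - 8/5 - 24/5 = 13/5.

13/5


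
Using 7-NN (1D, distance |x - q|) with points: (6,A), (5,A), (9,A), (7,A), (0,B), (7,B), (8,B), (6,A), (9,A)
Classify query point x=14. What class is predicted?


Distances: |6-14|=8, |5-14|=9, |9-14|=5, |7-14|=7, |0-14|=14, |7-14|=7, |8-14|=6, |6-14|=8, |9-14|=5. 7 nearest: (9,A), (9,A), (8,B), (7,A), (7,B), (6,A), (6,A). Counts: {'A': 5, 'B': 2}. Majority class: A.

A


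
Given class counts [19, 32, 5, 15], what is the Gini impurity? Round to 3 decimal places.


Total = 71. Proportions: 19/71, 32/71, 5/71, 15/71. sum(p_i^2) = 0.3243. Gini = 1 - 0.3243 = 0.6757, which rounds to 0.676.

0.676


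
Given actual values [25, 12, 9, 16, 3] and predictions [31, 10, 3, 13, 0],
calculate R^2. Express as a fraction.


Mean(y) = 13. SS_res = 94. SS_tot = 270. R^2 = 1 - 94/(270) = 88/135.

88/135


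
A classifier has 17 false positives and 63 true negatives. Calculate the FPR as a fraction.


FPR = FP / (FP + TN) = 17 / 80 = 17/80.

17/80


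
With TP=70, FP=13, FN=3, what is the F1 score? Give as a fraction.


Precision = 70/83 = 70/83. Recall = 70/73 = 70/73. F1 = 2*P*R/(P+R) = 35/39.

35/39


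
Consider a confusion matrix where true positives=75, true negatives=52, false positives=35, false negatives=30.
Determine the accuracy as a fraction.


Accuracy = (TP + TN) / (TP + TN + FP + FN) = (75 + 52) / 192 = 127/192.

127/192


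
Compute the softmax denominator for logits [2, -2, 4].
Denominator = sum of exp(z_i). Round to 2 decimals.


Denom = e^2=7.3891 + e^-2=0.1353 + e^4=54.5982. Sum = 62.1226, which rounds to 62.12.

62.12


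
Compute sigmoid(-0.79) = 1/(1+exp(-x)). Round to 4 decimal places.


sigma(-0.79) = 1/(1+e^(0.79)) = 1/(1+2.203396) = 1/3.203396 = 0.3122.

0.3122


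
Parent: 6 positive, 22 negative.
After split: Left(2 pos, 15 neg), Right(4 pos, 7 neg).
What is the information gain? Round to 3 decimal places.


H(parent) = 0.7496. H(left) = 0.5226, H(right) = 0.9457. Weighted = (17/28)*0.5226 + (11/28)*0.9457 = 0.6888. IG = 0.7496 - 0.6888 = 0.0608, which rounds to 0.061.

0.061


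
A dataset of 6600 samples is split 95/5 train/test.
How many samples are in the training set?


Test set = 6600 * 5% = 330. Training set = 6600 - 330 = 6270.

6270


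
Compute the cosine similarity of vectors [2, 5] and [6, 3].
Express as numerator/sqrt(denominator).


dot = 27. |a|^2 = 29, |b|^2 = 45. cos = 27/sqrt(1305).

27/sqrt(1305)


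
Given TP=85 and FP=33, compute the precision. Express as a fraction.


Precision = TP / (TP + FP) = 85 / 118 = 85/118.

85/118


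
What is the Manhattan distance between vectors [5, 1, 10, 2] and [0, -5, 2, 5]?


d = sum of absolute differences: |5-0|=5 + |1--5|=6 + |10-2|=8 + |2-5|=3 = 22.

22


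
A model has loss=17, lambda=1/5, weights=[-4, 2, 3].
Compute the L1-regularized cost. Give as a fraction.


L1 norm = sum(|w|) = 9. J = 17 + 1/5 * 9 = 94/5.

94/5


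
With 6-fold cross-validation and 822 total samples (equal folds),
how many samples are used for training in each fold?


Each validation fold has 822/6 = 137 samples. Training set = 822 - 137 = 685.

685


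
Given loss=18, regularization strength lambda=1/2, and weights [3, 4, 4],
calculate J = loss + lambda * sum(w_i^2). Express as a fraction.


L2 sq norm = sum(w^2) = 41. J = 18 + 1/2 * 41 = 77/2.

77/2


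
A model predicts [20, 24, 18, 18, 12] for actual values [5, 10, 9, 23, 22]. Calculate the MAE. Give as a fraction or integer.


MAE = (1/5) * (|5-20|=15 + |10-24|=14 + |9-18|=9 + |23-18|=5 + |22-12|=10). Sum = 53. MAE = 53/5.

53/5


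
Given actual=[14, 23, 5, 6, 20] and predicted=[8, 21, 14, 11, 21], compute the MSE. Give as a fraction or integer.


MSE = (1/5) * ((14-8)^2=36 + (23-21)^2=4 + (5-14)^2=81 + (6-11)^2=25 + (20-21)^2=1). Sum = 147. MSE = 147/5.

147/5


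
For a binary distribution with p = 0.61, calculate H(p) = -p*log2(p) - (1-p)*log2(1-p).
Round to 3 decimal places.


H = -0.61*log2(0.61) - 0.39*log2(0.39) = 0.965.

0.965


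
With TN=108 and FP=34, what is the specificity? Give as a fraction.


Specificity = TN / (TN + FP) = 108 / 142 = 54/71.

54/71


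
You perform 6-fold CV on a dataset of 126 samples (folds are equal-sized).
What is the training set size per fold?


Each validation fold has 126/6 = 21 samples. Training set = 126 - 21 = 105.

105


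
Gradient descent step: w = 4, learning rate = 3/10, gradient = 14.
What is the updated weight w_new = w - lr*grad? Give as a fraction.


w_new = 4 - 3/10 * 14 = 4 - 21/5 = -1/5.

-1/5


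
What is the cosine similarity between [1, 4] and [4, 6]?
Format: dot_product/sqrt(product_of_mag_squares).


dot = 28. |a|^2 = 17, |b|^2 = 52. cos = 28/sqrt(884).

28/sqrt(884)


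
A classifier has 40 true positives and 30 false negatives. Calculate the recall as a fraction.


Recall = TP / (TP + FN) = 40 / 70 = 4/7.

4/7


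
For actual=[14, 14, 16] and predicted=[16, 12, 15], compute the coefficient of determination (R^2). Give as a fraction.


Mean(y) = 44/3. SS_res = 9. SS_tot = 8/3. R^2 = 1 - 9/(8/3) = -19/8.

-19/8


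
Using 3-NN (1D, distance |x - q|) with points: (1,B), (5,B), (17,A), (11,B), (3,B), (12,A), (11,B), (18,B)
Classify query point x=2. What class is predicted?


Distances: |1-2|=1, |5-2|=3, |17-2|=15, |11-2|=9, |3-2|=1, |12-2|=10, |11-2|=9, |18-2|=16. 3 nearest: (1,B), (3,B), (5,B). Counts: {'B': 3}. Majority class: B.

B


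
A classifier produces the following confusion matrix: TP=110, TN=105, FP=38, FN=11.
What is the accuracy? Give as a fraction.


Accuracy = (TP + TN) / (TP + TN + FP + FN) = (110 + 105) / 264 = 215/264.

215/264


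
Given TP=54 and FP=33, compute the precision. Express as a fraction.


Precision = TP / (TP + FP) = 54 / 87 = 18/29.

18/29


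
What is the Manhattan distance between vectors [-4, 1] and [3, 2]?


d = sum of absolute differences: |-4-3|=7 + |1-2|=1 = 8.

8


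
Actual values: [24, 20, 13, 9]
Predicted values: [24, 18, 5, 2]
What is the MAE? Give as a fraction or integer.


MAE = (1/4) * (|24-24|=0 + |20-18|=2 + |13-5|=8 + |9-2|=7). Sum = 17. MAE = 17/4.

17/4


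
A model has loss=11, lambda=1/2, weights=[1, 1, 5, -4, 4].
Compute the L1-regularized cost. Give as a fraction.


L1 norm = sum(|w|) = 15. J = 11 + 1/2 * 15 = 37/2.

37/2


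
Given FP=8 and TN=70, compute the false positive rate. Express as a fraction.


FPR = FP / (FP + TN) = 8 / 78 = 4/39.

4/39


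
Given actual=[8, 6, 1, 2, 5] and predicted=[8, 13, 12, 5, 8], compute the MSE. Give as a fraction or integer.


MSE = (1/5) * ((8-8)^2=0 + (6-13)^2=49 + (1-12)^2=121 + (2-5)^2=9 + (5-8)^2=9). Sum = 188. MSE = 188/5.

188/5


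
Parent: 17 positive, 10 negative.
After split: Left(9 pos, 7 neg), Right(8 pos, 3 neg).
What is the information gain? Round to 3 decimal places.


H(parent) = 0.9510. H(left) = 0.9887, H(right) = 0.8454. Weighted = (16/27)*0.9887 + (11/27)*0.8454 = 0.9303. IG = 0.9510 - 0.9303 = 0.0207, which rounds to 0.021.

0.021


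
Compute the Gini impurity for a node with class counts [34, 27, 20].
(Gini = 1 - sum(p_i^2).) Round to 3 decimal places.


Total = 81. Proportions: 34/81, 27/81, 20/81. sum(p_i^2) = 0.3483. Gini = 1 - 0.3483 = 0.6517, which rounds to 0.652.

0.652


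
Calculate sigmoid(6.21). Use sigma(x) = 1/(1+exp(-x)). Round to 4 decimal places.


sigma(6.21) = 1/(1+e^(-6.21)) = 1/(1+0.002009) = 1/1.002009 = 0.9980.

0.9980


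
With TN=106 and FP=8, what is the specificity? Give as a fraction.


Specificity = TN / (TN + FP) = 106 / 114 = 53/57.

53/57


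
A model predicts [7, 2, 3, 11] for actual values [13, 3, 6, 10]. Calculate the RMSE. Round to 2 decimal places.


MSE = 11.7500. RMSE = sqrt(11.7500) = 3.43.

3.43


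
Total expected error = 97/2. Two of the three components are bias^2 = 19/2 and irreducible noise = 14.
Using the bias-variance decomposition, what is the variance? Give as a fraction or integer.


Total error = bias^2 + variance + irreducible noise. So variance = 97/2 - 19/2 - 14 = 25.

25


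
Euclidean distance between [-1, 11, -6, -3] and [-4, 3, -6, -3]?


d = sqrt(sum of squared differences). (-1--4)^2=9, (11-3)^2=64, (-6--6)^2=0, (-3--3)^2=0. Sum = 73.

sqrt(73)


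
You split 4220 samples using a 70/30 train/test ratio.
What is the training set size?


Test set = 4220 * 30% = 1266. Training set = 4220 - 1266 = 2954.

2954


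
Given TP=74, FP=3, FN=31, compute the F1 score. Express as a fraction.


Precision = 74/77 = 74/77. Recall = 74/105 = 74/105. F1 = 2*P*R/(P+R) = 74/91.

74/91


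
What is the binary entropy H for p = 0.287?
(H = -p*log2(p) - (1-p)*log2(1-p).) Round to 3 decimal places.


H = -0.287*log2(0.287) - 0.713*log2(0.713) = 0.865.

0.865


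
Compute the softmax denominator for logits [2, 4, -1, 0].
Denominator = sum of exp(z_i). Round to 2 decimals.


Denom = e^2=7.3891 + e^4=54.5982 + e^-1=0.3679 + e^0=1.0000. Sum = 63.3552, which rounds to 63.36.

63.36


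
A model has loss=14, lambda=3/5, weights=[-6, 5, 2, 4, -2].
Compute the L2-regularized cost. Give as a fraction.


L2 sq norm = sum(w^2) = 85. J = 14 + 3/5 * 85 = 65.

65


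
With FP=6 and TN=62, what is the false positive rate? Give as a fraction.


FPR = FP / (FP + TN) = 6 / 68 = 3/34.

3/34


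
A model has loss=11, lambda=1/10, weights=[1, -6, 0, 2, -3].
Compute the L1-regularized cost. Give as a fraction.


L1 norm = sum(|w|) = 12. J = 11 + 1/10 * 12 = 61/5.

61/5


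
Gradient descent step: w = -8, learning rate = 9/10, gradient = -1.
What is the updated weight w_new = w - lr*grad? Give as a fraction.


w_new = -8 - 9/10 * -1 = -8 - -9/10 = -71/10.

-71/10


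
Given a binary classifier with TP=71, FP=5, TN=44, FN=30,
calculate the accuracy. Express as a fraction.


Accuracy = (TP + TN) / (TP + TN + FP + FN) = (71 + 44) / 150 = 23/30.

23/30


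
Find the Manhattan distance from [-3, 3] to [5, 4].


d = sum of absolute differences: |-3-5|=8 + |3-4|=1 = 9.

9


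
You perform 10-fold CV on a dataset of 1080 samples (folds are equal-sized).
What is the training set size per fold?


Each validation fold has 1080/10 = 108 samples. Training set = 1080 - 108 = 972.

972


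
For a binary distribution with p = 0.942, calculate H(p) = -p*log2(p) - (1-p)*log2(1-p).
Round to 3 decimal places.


H = -0.942*log2(0.942) - 0.058*log2(0.058) = 0.319.

0.319


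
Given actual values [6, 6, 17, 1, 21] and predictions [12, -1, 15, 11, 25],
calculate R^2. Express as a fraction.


Mean(y) = 51/5. SS_res = 205. SS_tot = 1414/5. R^2 = 1 - 205/(1414/5) = 389/1414.

389/1414


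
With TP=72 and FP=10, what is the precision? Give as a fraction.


Precision = TP / (TP + FP) = 72 / 82 = 36/41.

36/41


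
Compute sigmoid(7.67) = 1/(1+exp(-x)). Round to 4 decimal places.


sigma(7.67) = 1/(1+e^(-7.67)) = 1/(1+0.000467) = 1/1.000467 = 0.9995.

0.9995


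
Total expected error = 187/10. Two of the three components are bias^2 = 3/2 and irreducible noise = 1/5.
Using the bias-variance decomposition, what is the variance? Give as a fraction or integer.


Total error = bias^2 + variance + irreducible noise. So variance = 187/10 - 3/2 - 1/5 = 17.

17


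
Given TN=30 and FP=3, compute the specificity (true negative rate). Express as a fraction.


Specificity = TN / (TN + FP) = 30 / 33 = 10/11.

10/11


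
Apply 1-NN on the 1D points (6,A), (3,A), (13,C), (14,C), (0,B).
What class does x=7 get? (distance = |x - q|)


Distances: |6-7|=1, |3-7|=4, |13-7|=6, |14-7|=7, |0-7|=7. 1 nearest: (6,A). Counts: {'A': 1}. Majority class: A.

A


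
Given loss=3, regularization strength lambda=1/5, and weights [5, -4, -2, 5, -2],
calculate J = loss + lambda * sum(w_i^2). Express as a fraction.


L2 sq norm = sum(w^2) = 74. J = 3 + 1/5 * 74 = 89/5.

89/5


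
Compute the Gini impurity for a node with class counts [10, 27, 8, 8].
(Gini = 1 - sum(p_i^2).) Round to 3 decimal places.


Total = 53. Proportions: 10/53, 27/53, 8/53, 8/53. sum(p_i^2) = 0.3407. Gini = 1 - 0.3407 = 0.6593, which rounds to 0.659.

0.659


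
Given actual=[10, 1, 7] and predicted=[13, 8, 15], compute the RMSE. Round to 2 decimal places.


MSE = 40.6667. RMSE = sqrt(40.6667) = 6.38.

6.38


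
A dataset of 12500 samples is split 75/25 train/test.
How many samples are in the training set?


Test set = 12500 * 25% = 3125. Training set = 12500 - 3125 = 9375.

9375


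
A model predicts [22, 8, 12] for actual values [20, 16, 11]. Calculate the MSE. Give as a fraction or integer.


MSE = (1/3) * ((20-22)^2=4 + (16-8)^2=64 + (11-12)^2=1). Sum = 69. MSE = 23.

23


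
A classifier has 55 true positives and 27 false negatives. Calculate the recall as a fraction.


Recall = TP / (TP + FN) = 55 / 82 = 55/82.

55/82


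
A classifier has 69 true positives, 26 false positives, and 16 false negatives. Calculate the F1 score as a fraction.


Precision = 69/95 = 69/95. Recall = 69/85 = 69/85. F1 = 2*P*R/(P+R) = 23/30.

23/30


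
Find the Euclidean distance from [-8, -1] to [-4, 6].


d = sqrt(sum of squared differences). (-8--4)^2=16, (-1-6)^2=49. Sum = 65.

sqrt(65)


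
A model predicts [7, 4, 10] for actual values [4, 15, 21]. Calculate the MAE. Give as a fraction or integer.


MAE = (1/3) * (|4-7|=3 + |15-4|=11 + |21-10|=11). Sum = 25. MAE = 25/3.

25/3


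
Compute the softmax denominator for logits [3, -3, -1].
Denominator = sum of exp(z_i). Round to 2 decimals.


Denom = e^3=20.0855 + e^-3=0.0498 + e^-1=0.3679. Sum = 20.5032, which rounds to 20.50.

20.50


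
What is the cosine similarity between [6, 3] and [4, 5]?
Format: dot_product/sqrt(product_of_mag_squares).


dot = 39. |a|^2 = 45, |b|^2 = 41. cos = 39/sqrt(1845).

39/sqrt(1845)


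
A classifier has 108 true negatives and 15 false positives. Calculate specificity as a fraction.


Specificity = TN / (TN + FP) = 108 / 123 = 36/41.

36/41


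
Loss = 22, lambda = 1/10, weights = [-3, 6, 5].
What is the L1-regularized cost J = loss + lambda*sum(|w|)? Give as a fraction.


L1 norm = sum(|w|) = 14. J = 22 + 1/10 * 14 = 117/5.

117/5


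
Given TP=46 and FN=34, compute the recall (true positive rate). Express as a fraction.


Recall = TP / (TP + FN) = 46 / 80 = 23/40.

23/40


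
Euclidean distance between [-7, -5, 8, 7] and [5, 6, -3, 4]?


d = sqrt(sum of squared differences). (-7-5)^2=144, (-5-6)^2=121, (8--3)^2=121, (7-4)^2=9. Sum = 395.

sqrt(395)


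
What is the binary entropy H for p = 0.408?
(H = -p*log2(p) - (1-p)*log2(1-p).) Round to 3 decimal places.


H = -0.408*log2(0.408) - 0.592*log2(0.592) = 0.975.

0.975


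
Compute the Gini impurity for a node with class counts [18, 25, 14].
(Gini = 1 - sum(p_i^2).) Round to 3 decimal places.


Total = 57. Proportions: 18/57, 25/57, 14/57. sum(p_i^2) = 0.3524. Gini = 1 - 0.3524 = 0.6476, which rounds to 0.648.

0.648


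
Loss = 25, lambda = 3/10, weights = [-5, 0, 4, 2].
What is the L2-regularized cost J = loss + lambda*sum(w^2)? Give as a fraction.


L2 sq norm = sum(w^2) = 45. J = 25 + 3/10 * 45 = 77/2.

77/2


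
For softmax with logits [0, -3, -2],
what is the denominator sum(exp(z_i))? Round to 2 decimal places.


Denom = e^0=1.0000 + e^-3=0.0498 + e^-2=0.1353. Sum = 1.1851, which rounds to 1.19.

1.19


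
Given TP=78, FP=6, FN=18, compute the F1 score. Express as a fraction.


Precision = 78/84 = 13/14. Recall = 78/96 = 13/16. F1 = 2*P*R/(P+R) = 13/15.

13/15


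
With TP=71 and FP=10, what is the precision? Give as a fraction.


Precision = TP / (TP + FP) = 71 / 81 = 71/81.

71/81


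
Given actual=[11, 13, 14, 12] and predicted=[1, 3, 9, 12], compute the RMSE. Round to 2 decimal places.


MSE = 56.2500. RMSE = sqrt(56.2500) = 7.50.

7.50


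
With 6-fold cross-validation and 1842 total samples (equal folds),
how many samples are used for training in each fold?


Each validation fold has 1842/6 = 307 samples. Training set = 1842 - 307 = 1535.

1535


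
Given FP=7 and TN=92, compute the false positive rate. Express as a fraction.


FPR = FP / (FP + TN) = 7 / 99 = 7/99.

7/99


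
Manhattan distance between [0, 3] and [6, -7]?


d = sum of absolute differences: |0-6|=6 + |3--7|=10 = 16.

16


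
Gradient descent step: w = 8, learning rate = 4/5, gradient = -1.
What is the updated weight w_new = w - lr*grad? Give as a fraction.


w_new = 8 - 4/5 * -1 = 8 - -4/5 = 44/5.

44/5
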